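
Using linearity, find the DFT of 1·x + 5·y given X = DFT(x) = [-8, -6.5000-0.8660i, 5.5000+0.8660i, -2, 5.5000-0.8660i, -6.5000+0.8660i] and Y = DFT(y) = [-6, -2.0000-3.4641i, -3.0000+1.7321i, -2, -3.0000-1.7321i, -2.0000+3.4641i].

By linearity: DFT(1x + 5y) = 1·DFT(x) + 5·DFT(y)
= 1·[-8, -6.5000-0.8660i, 5.5000+0.8660i, -2, 5.5000-0.8660i, -6.5000+0.8660i] + 5·[-6, -2.0000-3.4641i, -3.0000+1.7321i, -2, -3.0000-1.7321i, -2.0000+3.4641i]

Computing element-wise:
Z[0] = 1·(-8) + 5·(-6) = -38
Z[1] = 1·(-6.5000-0.8660i) + 5·(-2.0000-3.4641i) = -16.5000-18.1865i
Z[2] = 1·(5.5000+0.8660i) + 5·(-3.0000+1.7321i) = -9.5000+9.5265i
Z[3] = 1·(-2) + 5·(-2) = -12
Z[4] = 1·(5.5000-0.8660i) + 5·(-3.0000-1.7321i) = -9.5000-9.5265i
Z[5] = 1·(-6.5000+0.8660i) + 5·(-2.0000+3.4641i) = -16.5000+18.1865i

DFT(1x + 5y) = 1·X + 5·Y = [-38, -16.5000-18.1865i, -9.5000+9.5265i, -12, -9.5000-9.5265i, -16.5000+18.1865i]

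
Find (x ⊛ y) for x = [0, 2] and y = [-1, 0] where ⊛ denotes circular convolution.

(x ⊛ y)[n] = Σ(m=0 to 1) x[m] · y[(n-m) mod 2]

Computing each output sample:
(x ⊛ y)[0] = 0
(x ⊛ y)[1] = -2

x ⊛ y = [0, -2]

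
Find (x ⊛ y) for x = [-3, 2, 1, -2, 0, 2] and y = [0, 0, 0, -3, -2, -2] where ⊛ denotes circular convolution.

(x ⊛ y)[n] = Σ(m=0 to 5) x[m] · y[(n-m) mod 6]

Computing each output sample:
(x ⊛ y)[0] = 0
(x ⊛ y)[1] = 2
(x ⊛ y)[2] = -2
(x ⊛ y)[3] = 5
(x ⊛ y)[4] = -4
(x ⊛ y)[5] = -1

x ⊛ y = [0, 2, -2, 5, -4, -1]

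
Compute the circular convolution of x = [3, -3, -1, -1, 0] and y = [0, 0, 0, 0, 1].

(x ⊛ y)[n] = Σ(m=0 to 4) x[m] · y[(n-m) mod 5]

Computing each output sample:
(x ⊛ y)[0] = -3
(x ⊛ y)[1] = -1
(x ⊛ y)[2] = -1
(x ⊛ y)[3] = 0
(x ⊛ y)[4] = 3

x ⊛ y = [-3, -1, -1, 0, 3]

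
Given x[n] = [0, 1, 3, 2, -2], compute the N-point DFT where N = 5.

X[k] = Σ(n=0 to 4) x[n] · ω_5^(nk)
where ω_5 = e^(-2πi/5)

Computing each X[k]:
X[0] = 4
X[1] = -4.3541-3.4410i
X[2] = 2.3541-0.8123i
X[3] = 2.3541+0.8123i
X[4] = -4.3541+3.4410i

X = [4, -4.3541-3.4410i, 2.3541-0.8123i, 2.3541+0.8123i, -4.3541+3.4410i]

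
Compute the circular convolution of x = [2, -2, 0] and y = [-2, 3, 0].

(x ⊛ y)[n] = Σ(m=0 to 2) x[m] · y[(n-m) mod 3]

Computing each output sample:
(x ⊛ y)[0] = -4
(x ⊛ y)[1] = 10
(x ⊛ y)[2] = -6

x ⊛ y = [-4, 10, -6]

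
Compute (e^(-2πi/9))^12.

Since ω_9^9 = 1, powers reduce modulo 9.
12 mod 9 = 3
So ω_9^12 = ω_9^3 = e^(-2πi·3/9)

ω_9^12 = ω_9^3 = -0.5000-0.8660i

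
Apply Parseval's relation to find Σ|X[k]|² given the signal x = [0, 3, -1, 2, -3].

Parseval: Σ|x[n]|² = (1/N)Σ|X[k]|², so Σ|X[k]|² = N·Σ|x[n]|² = 5·23.0000

Σ|X[k]|² = N·Σ|x[n]|² = 5·23.0000 = 115.0000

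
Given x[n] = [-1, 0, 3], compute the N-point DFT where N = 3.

X[k] = Σ(n=0 to 2) x[n] · ω_3^(nk)
where ω_3 = e^(-2πi/3)

Computing each X[k]:
X[0] = 2
X[1] = -2.5000+2.5981i
X[2] = -2.5000-2.5981i

X = [2, -2.5000+2.5981i, -2.5000-2.5981i]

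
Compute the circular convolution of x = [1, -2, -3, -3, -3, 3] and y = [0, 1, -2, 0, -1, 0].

(x ⊛ y)[n] = Σ(m=0 to 5) x[m] · y[(n-m) mod 6]

Computing each output sample:
(x ⊛ y)[0] = 12
(x ⊛ y)[1] = -2
(x ⊛ y)[2] = -1
(x ⊛ y)[3] = -2
(x ⊛ y)[4] = 2
(x ⊛ y)[5] = 5

x ⊛ y = [12, -2, -1, -2, 2, 5]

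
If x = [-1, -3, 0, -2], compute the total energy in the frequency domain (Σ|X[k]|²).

Parseval: Σ|x[n]|² = (1/N)Σ|X[k]|², so Σ|X[k]|² = N·Σ|x[n]|² = 4·14.0000

Σ|X[k]|² = N·Σ|x[n]|² = 4·14.0000 = 56.0000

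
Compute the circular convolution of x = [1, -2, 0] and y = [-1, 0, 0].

(x ⊛ y)[n] = Σ(m=0 to 2) x[m] · y[(n-m) mod 3]

Computing each output sample:
(x ⊛ y)[0] = -1
(x ⊛ y)[1] = 2
(x ⊛ y)[2] = 0

x ⊛ y = [-1, 2, 0]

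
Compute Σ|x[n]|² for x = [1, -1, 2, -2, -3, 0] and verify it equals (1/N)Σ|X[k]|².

Time domain:
Σ|x[n]|² = |1|² + |-1|² + |2|² + |-2|² + |-3|² + |0|² = 19.0000

Frequency domain:
(1/6)Σ|X[k]|² = (1/6)(|-3|² + |3.0000-3.4641i|² + |5.1962i|² + |3|² + |-5.1962i|² + |3.0000+3.4641i|²) = (1/6)·114.0000 = 19.0000

Both sides agree, confirming Parseval's theorem.

Σ|x[n]|² = (1/N)Σ|X[k]|² = 19.0000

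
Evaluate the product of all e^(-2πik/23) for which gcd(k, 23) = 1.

The primitive 23rd roots of unity are ω_23^k for k coprime to 23: k ∈ {1, 2, 3, 4, 5, 6, 7, 8, 9, 10, 11, 12, 13, 14, 15, 16, 17, 18, 19, 20, 21, 22}
Their product equals the constant term of the cyclotomic polynomial Φ_23(x) up to sign.
For n ≥ 3, the product of all primitive nth roots of unity is 1. (For n=1 it is 1; for n=2 it is -1.)

1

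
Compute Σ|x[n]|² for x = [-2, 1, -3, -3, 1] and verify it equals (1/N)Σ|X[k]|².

Time domain:
Σ|x[n]|² = |-2|² + |1|² + |-3|² + |-3|² + |1|² = 24.0000

Frequency domain:
(1/5)Σ|X[k]|² = (1/5)(|-6|² + |3.4721|² + |-5.4721|² + |-5.4721|² + |3.4721|²) = (1/5)·120.0000 = 24.0000

Both sides agree, confirming Parseval's theorem.

Σ|x[n]|² = (1/N)Σ|X[k]|² = 24.0000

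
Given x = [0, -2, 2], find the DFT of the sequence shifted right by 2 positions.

Time shift by 2: X_shifted[k] = ω_3^(2k) · X[k]
Shifted x = [-2, 2, 0]

DFT(x[n-2]) = [0, -3.0000-1.7321i, -3.0000+1.7321i]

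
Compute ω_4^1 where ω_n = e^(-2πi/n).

ω_4^1 = e^(-2πi·1/4)
= cos(-2π·1/4) + i·sin(-2π·1/4)
= cos(-2π/4) + i·sin(-2π/4)

ω_4^1 = cos(-2π/4) + i·sin(-2π/4) = -1i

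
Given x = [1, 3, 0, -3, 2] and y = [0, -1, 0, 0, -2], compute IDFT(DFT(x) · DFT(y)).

(x ⊛ y)[n] = Σ(m=0 to 4) x[m] · y[(n-m) mod 5]

Computing each output sample:
(x ⊛ y)[0] = -8
(x ⊛ y)[1] = -1
(x ⊛ y)[2] = 3
(x ⊛ y)[3] = -4
(x ⊛ y)[4] = 1

x ⊛ y = [-8, -1, 3, -4, 1]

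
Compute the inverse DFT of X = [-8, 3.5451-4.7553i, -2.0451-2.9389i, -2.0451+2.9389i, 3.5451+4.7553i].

x[n] = (1/5) Σ(k=0 to 4) X[k] · e^(2πikn/5)

Computing each x[n]:
x[0] = -1
x[1] = 2
x[2] = -3
x[3] = -3
x[4] = -3

x = [-1, 2, -3, -3, -3]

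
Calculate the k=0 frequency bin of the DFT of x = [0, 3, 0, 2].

X[0] = Σ(n=0 to 3) x[n] · ω_4^0 = Σ x[n]
= (0) + (3) + (0) + (2)

X[0] = 5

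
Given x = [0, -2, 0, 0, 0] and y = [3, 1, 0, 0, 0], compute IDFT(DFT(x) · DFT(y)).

(x ⊛ y)[n] = Σ(m=0 to 4) x[m] · y[(n-m) mod 5]

Computing each output sample:
(x ⊛ y)[0] = 0
(x ⊛ y)[1] = -6
(x ⊛ y)[2] = -2
(x ⊛ y)[3] = 0
(x ⊛ y)[4] = 0

x ⊛ y = [0, -6, -2, 0, 0]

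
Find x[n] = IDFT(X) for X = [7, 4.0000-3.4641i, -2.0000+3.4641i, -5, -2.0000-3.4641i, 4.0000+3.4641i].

x[n] = (1/6) Σ(k=0 to 5) X[k] · e^(2πikn/6)

Computing each x[n]:
x[0] = 1
x[1] = 3
x[2] = 2
x[3] = 0
x[4] = -2
x[5] = 3

x = [1, 3, 2, 0, -2, 3]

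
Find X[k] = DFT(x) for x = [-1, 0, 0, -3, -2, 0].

X[k] = Σ(n=0 to 5) x[n] · ω_6^(nk)
where ω_6 = e^(-2πi/6)

Computing each X[k]:
X[0] = -6
X[1] = 3.0000-1.7321i
X[2] = -3.0000+1.7321i
X[3] = 0
X[4] = -3.0000-1.7321i
X[5] = 3.0000+1.7321i

X = [-6, 3.0000-1.7321i, -3.0000+1.7321i, 0, -3.0000-1.7321i, 3.0000+1.7321i]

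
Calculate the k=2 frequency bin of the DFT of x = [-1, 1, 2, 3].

X[2] = Σ(n=0 to 3) x[n] · ω_4^(2n) where ω_4 = e^(-2πi/4)
= (-1)·ω_4^0 + (1)·ω_4^2 + (2)·ω_4^4 + (3)·ω_4^6

X[2] = -3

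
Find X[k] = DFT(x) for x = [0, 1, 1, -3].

X[k] = Σ(n=0 to 3) x[n] · ω_4^(nk)
where ω_4 = e^(-2πi/4)

Computing each X[k]:
X[0] = -1
X[1] = -1-4i
X[2] = 3
X[3] = -1+4i

X = [-1, -1-4i, 3, -1+4i]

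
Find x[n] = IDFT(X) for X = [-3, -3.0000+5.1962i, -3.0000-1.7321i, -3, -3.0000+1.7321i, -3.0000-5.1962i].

x[n] = (1/6) Σ(k=0 to 5) X[k] · e^(2πikn/6)

Computing each x[n]:
x[0] = -3
x[1] = -1
x[2] = -2
x[3] = 0
x[4] = 2
x[5] = 1

x = [-3, -1, -2, 0, 2, 1]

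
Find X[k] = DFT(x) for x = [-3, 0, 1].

X[k] = Σ(n=0 to 2) x[n] · ω_3^(nk)
where ω_3 = e^(-2πi/3)

Computing each X[k]:
X[0] = -2
X[1] = -3.5000+0.8660i
X[2] = -3.5000-0.8660i

X = [-2, -3.5000+0.8660i, -3.5000-0.8660i]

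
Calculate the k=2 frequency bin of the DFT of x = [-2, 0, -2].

X[2] = Σ(n=0 to 2) x[n] · ω_3^(2n) where ω_3 = e^(-2πi/3)
= (-2)·ω_3^0 + (0)·ω_3^2 + (-2)·ω_3^4

X[2] = -1.0000+1.7321i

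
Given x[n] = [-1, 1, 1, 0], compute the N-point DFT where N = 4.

X[k] = Σ(n=0 to 3) x[n] · ω_4^(nk)
where ω_4 = e^(-2πi/4)

Computing each X[k]:
X[0] = 1
X[1] = -2-1i
X[2] = -1
X[3] = -2+1i

X = [1, -2-1i, -1, -2+1i]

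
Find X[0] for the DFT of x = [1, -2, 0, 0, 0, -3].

X[0] = Σ(n=0 to 5) x[n] · ω_6^0 = Σ x[n]
= (1) + (-2) + (0) + (0) + (0) + (-3)

X[0] = -4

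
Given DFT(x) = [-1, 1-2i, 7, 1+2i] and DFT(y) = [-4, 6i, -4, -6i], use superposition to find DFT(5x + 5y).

By linearity: DFT(5x + 5y) = 5·DFT(x) + 5·DFT(y)
= 5·[-1, 1-2i, 7, 1+2i] + 5·[-4, 6i, -4, -6i]

Computing element-wise:
Z[0] = 5·(-1) + 5·(-4) = -25
Z[1] = 5·(1-2i) + 5·(6i) = 5+20i
Z[2] = 5·(7) + 5·(-4) = 15
Z[3] = 5·(1+2i) + 5·(-6i) = 5-20i

DFT(5x + 5y) = 5·X + 5·Y = [-25, 5+20i, 15, 5-20i]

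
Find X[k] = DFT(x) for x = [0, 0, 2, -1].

X[k] = Σ(n=0 to 3) x[n] · ω_4^(nk)
where ω_4 = e^(-2πi/4)

Computing each X[k]:
X[0] = 1
X[1] = -2-1i
X[2] = 3
X[3] = -2+1i

X = [1, -2-1i, 3, -2+1i]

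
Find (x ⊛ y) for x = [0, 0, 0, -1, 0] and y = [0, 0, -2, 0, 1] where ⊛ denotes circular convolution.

(x ⊛ y)[n] = Σ(m=0 to 4) x[m] · y[(n-m) mod 5]

Computing each output sample:
(x ⊛ y)[0] = 2
(x ⊛ y)[1] = 0
(x ⊛ y)[2] = -1
(x ⊛ y)[3] = 0
(x ⊛ y)[4] = 0

x ⊛ y = [2, 0, -1, 0, 0]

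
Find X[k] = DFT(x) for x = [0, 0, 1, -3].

X[k] = Σ(n=0 to 3) x[n] · ω_4^(nk)
where ω_4 = e^(-2πi/4)

Computing each X[k]:
X[0] = -2
X[1] = -1-3i
X[2] = 4
X[3] = -1+3i

X = [-2, -1-3i, 4, -1+3i]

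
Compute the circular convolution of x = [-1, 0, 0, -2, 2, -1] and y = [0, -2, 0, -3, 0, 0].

(x ⊛ y)[n] = Σ(m=0 to 5) x[m] · y[(n-m) mod 6]

Computing each output sample:
(x ⊛ y)[0] = 8
(x ⊛ y)[1] = -4
(x ⊛ y)[2] = 3
(x ⊛ y)[3] = 3
(x ⊛ y)[4] = 4
(x ⊛ y)[5] = -4

x ⊛ y = [8, -4, 3, 3, 4, -4]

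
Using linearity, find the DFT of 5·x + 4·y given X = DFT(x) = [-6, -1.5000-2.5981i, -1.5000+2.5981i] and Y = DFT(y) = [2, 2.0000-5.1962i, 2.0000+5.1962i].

By linearity: DFT(5x + 4y) = 5·DFT(x) + 4·DFT(y)
= 5·[-6, -1.5000-2.5981i, -1.5000+2.5981i] + 4·[2, 2.0000-5.1962i, 2.0000+5.1962i]

Computing element-wise:
Z[0] = 5·(-6) + 4·(2) = -22
Z[1] = 5·(-1.5000-2.5981i) + 4·(2.0000-5.1962i) = 0.5000-33.7753i
Z[2] = 5·(-1.5000+2.5981i) + 4·(2.0000+5.1962i) = 0.5000+33.7753i

DFT(5x + 4y) = 5·X + 4·Y = [-22, 0.5000-33.7753i, 0.5000+33.7753i]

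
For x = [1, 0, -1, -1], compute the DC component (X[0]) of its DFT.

X[0] = Σ(n=0 to 3) x[n] · ω_4^0 = Σ x[n]
= (1) + (0) + (-1) + (-1)

X[0] = -1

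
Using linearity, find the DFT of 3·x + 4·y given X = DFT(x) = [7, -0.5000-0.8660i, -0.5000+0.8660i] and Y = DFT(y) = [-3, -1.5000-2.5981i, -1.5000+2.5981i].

By linearity: DFT(3x + 4y) = 3·DFT(x) + 4·DFT(y)
= 3·[7, -0.5000-0.8660i, -0.5000+0.8660i] + 4·[-3, -1.5000-2.5981i, -1.5000+2.5981i]

Computing element-wise:
Z[0] = 3·(7) + 4·(-3) = 9
Z[1] = 3·(-0.5000-0.8660i) + 4·(-1.5000-2.5981i) = -7.5000-12.9904i
Z[2] = 3·(-0.5000+0.8660i) + 4·(-1.5000+2.5981i) = -7.5000+12.9904i

DFT(3x + 4y) = 3·X + 4·Y = [9, -7.5000-12.9904i, -7.5000+12.9904i]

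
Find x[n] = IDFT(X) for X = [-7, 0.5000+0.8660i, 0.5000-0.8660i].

x[n] = (1/3) Σ(k=0 to 2) X[k] · e^(2πikn/3)

Computing each x[n]:
x[0] = -2
x[1] = -3
x[2] = -2

x = [-2, -3, -2]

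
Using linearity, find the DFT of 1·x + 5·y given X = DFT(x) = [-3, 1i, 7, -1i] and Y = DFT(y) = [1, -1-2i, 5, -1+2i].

By linearity: DFT(1x + 5y) = 1·DFT(x) + 5·DFT(y)
= 1·[-3, 1i, 7, -1i] + 5·[1, -1-2i, 5, -1+2i]

Computing element-wise:
Z[0] = 1·(-3) + 5·(1) = 2
Z[1] = 1·(1i) + 5·(-1-2i) = -5-9i
Z[2] = 1·(7) + 5·(5) = 32
Z[3] = 1·(-1i) + 5·(-1+2i) = -5+9i

DFT(1x + 5y) = 1·X + 5·Y = [2, -5-9i, 32, -5+9i]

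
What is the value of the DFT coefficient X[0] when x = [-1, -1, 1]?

X[0] = Σ(n=0 to 2) x[n] · ω_3^0 = Σ x[n]
= (-1) + (-1) + (1)

X[0] = -1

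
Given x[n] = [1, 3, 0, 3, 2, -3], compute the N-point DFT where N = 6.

X[k] = Σ(n=0 to 5) x[n] · ω_6^(nk)
where ω_6 = e^(-2πi/6)

Computing each X[k]:
X[0] = 6
X[1] = -3.0000-3.4641i
X[2] = 3.0000-6.9282i
X[3] = 0
X[4] = 3.0000+6.9282i
X[5] = -3.0000+3.4641i

X = [6, -3.0000-3.4641i, 3.0000-6.9282i, 0, 3.0000+6.9282i, -3.0000+3.4641i]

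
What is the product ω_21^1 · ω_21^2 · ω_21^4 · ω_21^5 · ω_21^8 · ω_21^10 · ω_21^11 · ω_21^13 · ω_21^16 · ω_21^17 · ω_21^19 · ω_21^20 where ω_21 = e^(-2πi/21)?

The primitive 21st roots of unity are ω_21^k for k coprime to 21: k ∈ {1, 2, 4, 5, 8, 10, 11, 13, 16, 17, 19, 20}
Their product equals the constant term of the cyclotomic polynomial Φ_21(x) up to sign.
For n ≥ 3, the product of all primitive nth roots of unity is 1. (For n=1 it is 1; for n=2 it is -1.)

1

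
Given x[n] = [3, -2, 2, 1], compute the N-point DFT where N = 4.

X[k] = Σ(n=0 to 3) x[n] · ω_4^(nk)
where ω_4 = e^(-2πi/4)

Computing each X[k]:
X[0] = 4
X[1] = 1+3i
X[2] = 6
X[3] = 1-3i

X = [4, 1+3i, 6, 1-3i]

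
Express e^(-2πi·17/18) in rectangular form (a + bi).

ω_18^17 = e^(-2πi·17/18)
= cos(-2π·17/18) + i·sin(-2π·17/18)
= cos(-34π/18) + i·sin(-34π/18)

ω_18^17 = cos(-34π/18) + i·sin(-34π/18) = 0.9397+0.3420i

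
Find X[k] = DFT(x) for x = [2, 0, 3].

X[k] = Σ(n=0 to 2) x[n] · ω_3^(nk)
where ω_3 = e^(-2πi/3)

Computing each X[k]:
X[0] = 5
X[1] = 0.5000+2.5981i
X[2] = 0.5000-2.5981i

X = [5, 0.5000+2.5981i, 0.5000-2.5981i]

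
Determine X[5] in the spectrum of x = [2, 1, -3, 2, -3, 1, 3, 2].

X[5] = Σ(n=0 to 7) x[n] · ω_8^(5n) where ω_8 = e^(-2πi/8)
= (2)·ω_8^0 + (1)·ω_8^5 + (-3)·ω_8^10 + (2)·ω_8^15 + (-3)·ω_8^20 + (1)·ω_8^25 + (3)·ω_8^30 + (2)·ω_8^35

X[5] = 5+6i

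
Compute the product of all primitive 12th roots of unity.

The primitive 12th roots of unity are ω_12^k for k coprime to 12: k ∈ {1, 5, 7, 11}
Their product equals the constant term of the cyclotomic polynomial Φ_12(x) up to sign.
For n ≥ 3, the product of all primitive nth roots of unity is 1. (For n=1 it is 1; for n=2 it is -1.)

1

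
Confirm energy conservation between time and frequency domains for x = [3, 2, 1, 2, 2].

Time domain:
Σ|x[n]|² = |3|² + |2|² + |1|² + |2|² + |2|² = 22.0000

Frequency domain:
(1/5)Σ|X[k]|² = (1/5)(|10|² + |1.8090+0.5878i|² + |0.6910-0.9511i|² + |0.6910+0.9511i|² + |1.8090-0.5878i|²) = (1/5)·110.0000 = 22.0000

Both sides agree, confirming Parseval's theorem.

Σ|x[n]|² = (1/N)Σ|X[k]|² = 22.0000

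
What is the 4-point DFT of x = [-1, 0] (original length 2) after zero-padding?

Original 2-point DFT: [-1, -1]
Zero-padded 4-point DFT provides frequency interpolation.

DFT_4([x, 0, ...]) = [-1, -1, -1, -1]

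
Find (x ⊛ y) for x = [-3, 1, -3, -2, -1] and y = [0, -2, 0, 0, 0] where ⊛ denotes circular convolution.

(x ⊛ y)[n] = Σ(m=0 to 4) x[m] · y[(n-m) mod 5]

Computing each output sample:
(x ⊛ y)[0] = 2
(x ⊛ y)[1] = 6
(x ⊛ y)[2] = -2
(x ⊛ y)[3] = 6
(x ⊛ y)[4] = 4

x ⊛ y = [2, 6, -2, 6, 4]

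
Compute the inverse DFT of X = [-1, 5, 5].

x[n] = (1/3) Σ(k=0 to 2) X[k] · e^(2πikn/3)

Computing each x[n]:
x[0] = 3
x[1] = -2
x[2] = -2

x = [3, -2, -2]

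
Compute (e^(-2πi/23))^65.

Since ω_23^23 = 1, powers reduce modulo 23.
65 mod 23 = 19
So ω_23^65 = ω_23^19 = e^(-2πi·19/23)

ω_23^65 = ω_23^19 = 0.4601+0.8879i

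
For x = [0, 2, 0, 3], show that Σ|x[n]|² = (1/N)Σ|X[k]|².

Time domain:
Σ|x[n]|² = |0|² + |2|² + |0|² + |3|² = 13.0000

Frequency domain:
(1/4)Σ|X[k]|² = (1/4)(|5|² + |1i|² + |-5|² + |-1i|²) = (1/4)·52.0000 = 13.0000

Both sides agree, confirming Parseval's theorem.

Σ|x[n]|² = (1/N)Σ|X[k]|² = 13.0000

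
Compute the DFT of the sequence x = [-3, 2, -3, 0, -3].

X[k] = Σ(n=0 to 4) x[n] · ω_5^(nk)
where ω_5 = e^(-2πi/5)

Computing each X[k]:
X[0] = -7
X[1] = -0.8820-2.9919i
X[2] = -3.1180-5.7921i
X[3] = -3.1180+5.7921i
X[4] = -0.8820+2.9919i

X = [-7, -0.8820-2.9919i, -3.1180-5.7921i, -3.1180+5.7921i, -0.8820+2.9919i]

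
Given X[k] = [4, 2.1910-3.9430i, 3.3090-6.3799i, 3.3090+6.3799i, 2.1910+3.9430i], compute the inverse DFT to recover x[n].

x[n] = (1/5) Σ(k=0 to 4) X[k] · e^(2πikn/5)

Computing each x[n]:
x[0] = 3
x[1] = 3
x[2] = -1
x[3] = 2
x[4] = -3

x = [3, 3, -1, 2, -3]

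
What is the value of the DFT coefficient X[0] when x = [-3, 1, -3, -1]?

X[0] = Σ(n=0 to 3) x[n] · ω_4^0 = Σ x[n]
= (-3) + (1) + (-3) + (-1)

X[0] = -6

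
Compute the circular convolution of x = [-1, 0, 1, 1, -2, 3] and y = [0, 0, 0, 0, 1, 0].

(x ⊛ y)[n] = Σ(m=0 to 5) x[m] · y[(n-m) mod 6]

Computing each output sample:
(x ⊛ y)[0] = 1
(x ⊛ y)[1] = 1
(x ⊛ y)[2] = -2
(x ⊛ y)[3] = 3
(x ⊛ y)[4] = -1
(x ⊛ y)[5] = 0

x ⊛ y = [1, 1, -2, 3, -1, 0]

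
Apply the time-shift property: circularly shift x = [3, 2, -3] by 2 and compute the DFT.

Time shift by 2: X_shifted[k] = ω_3^(2k) · X[k]
Shifted x = [2, -3, 3]

DFT(x[n-2]) = [2, 2.0000+5.1962i, 2.0000-5.1962i]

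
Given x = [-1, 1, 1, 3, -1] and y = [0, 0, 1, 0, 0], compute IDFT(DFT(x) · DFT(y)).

(x ⊛ y)[n] = Σ(m=0 to 4) x[m] · y[(n-m) mod 5]

Computing each output sample:
(x ⊛ y)[0] = 3
(x ⊛ y)[1] = -1
(x ⊛ y)[2] = -1
(x ⊛ y)[3] = 1
(x ⊛ y)[4] = 1

x ⊛ y = [3, -1, -1, 1, 1]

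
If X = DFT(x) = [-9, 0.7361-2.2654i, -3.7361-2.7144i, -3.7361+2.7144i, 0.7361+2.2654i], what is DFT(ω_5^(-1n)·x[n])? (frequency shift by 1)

Modulation property: DFT(ω_5^(-1n)·x[n]) = X[(k-1) mod 5], so circularly shift X by 1 positions.

X[k-1] = [0.7361+2.2654i, -9, 0.7361-2.2654i, -3.7361-2.7144i, -3.7361+2.7144i]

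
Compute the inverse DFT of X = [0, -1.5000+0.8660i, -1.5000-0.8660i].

x[n] = (1/3) Σ(k=0 to 2) X[k] · e^(2πikn/3)

Computing each x[n]:
x[0] = -1
x[1] = 0
x[2] = 1

x = [-1, 0, 1]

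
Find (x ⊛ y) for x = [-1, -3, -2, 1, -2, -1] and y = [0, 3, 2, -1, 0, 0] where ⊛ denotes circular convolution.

(x ⊛ y)[n] = Σ(m=0 to 5) x[m] · y[(n-m) mod 6]

Computing each output sample:
(x ⊛ y)[0] = -8
(x ⊛ y)[1] = -3
(x ⊛ y)[2] = -10
(x ⊛ y)[3] = -11
(x ⊛ y)[4] = 2
(x ⊛ y)[5] = -2

x ⊛ y = [-8, -3, -10, -11, 2, -2]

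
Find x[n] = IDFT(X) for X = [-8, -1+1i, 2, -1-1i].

x[n] = (1/4) Σ(k=0 to 3) X[k] · e^(2πikn/4)

Computing each x[n]:
x[0] = -2
x[1] = -3
x[2] = -1
x[3] = -2

x = [-2, -3, -1, -2]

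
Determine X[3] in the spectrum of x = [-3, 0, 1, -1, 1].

X[3] = Σ(n=0 to 4) x[n] · ω_5^(3n) where ω_5 = e^(-2πi/5)
= (-3)·ω_5^0 + (0)·ω_5^3 + (1)·ω_5^6 + (-1)·ω_5^9 + (1)·ω_5^12

X[3] = -3.8090-2.4899i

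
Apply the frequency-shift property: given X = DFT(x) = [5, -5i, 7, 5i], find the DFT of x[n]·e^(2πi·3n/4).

Modulation property: DFT(ω_4^(-3n)·x[n]) = X[(k-3) mod 4], so circularly shift X by 3 positions.

X[k-3] = [-5i, 7, 5i, 5]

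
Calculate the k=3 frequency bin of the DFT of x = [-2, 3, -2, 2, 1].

X[3] = Σ(n=0 to 4) x[n] · ω_5^(3n) where ω_5 = e^(-2πi/5)
= (-2)·ω_5^0 + (3)·ω_5^3 + (-2)·ω_5^6 + (2)·ω_5^9 + (1)·ω_5^12

X[3] = -5.2361+4.9798i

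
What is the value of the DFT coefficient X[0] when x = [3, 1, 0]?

X[0] = Σ(n=0 to 2) x[n] · ω_3^0 = Σ x[n]
= (3) + (1) + (0)

X[0] = 4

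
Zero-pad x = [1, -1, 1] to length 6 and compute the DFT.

Original 3-point DFT: [1, 1.0000+1.7321i, 1.0000-1.7321i]
Zero-padded 6-point DFT provides frequency interpolation.

DFT_6([x, 0, ...]) = [1, 0, 1.0000+1.7321i, 3, 1.0000-1.7321i, 0]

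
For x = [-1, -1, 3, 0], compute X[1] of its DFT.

X[1] = Σ(n=0 to 3) x[n] · ω_4^(1n) where ω_4 = e^(-2πi/4)
= (-1)·ω_4^0 + (-1)·ω_4^1 + (3)·ω_4^2 + (0)·ω_4^3

X[1] = -4+1i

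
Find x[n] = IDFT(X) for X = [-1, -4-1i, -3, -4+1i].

x[n] = (1/4) Σ(k=0 to 3) X[k] · e^(2πikn/4)

Computing each x[n]:
x[0] = -3
x[1] = 1
x[2] = 1
x[3] = 0

x = [-3, 1, 1, 0]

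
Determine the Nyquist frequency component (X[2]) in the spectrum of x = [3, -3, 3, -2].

X[2] = Σ(n=0 to 3) x[n] · ω_4^(2n) where ω_4 = e^(-2πi/4)
= (3)·ω_4^0 + (-3)·ω_4^2 + (3)·ω_4^4 + (-2)·ω_4^6

X[2] = 11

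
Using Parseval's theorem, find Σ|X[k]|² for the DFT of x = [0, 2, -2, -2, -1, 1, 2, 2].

Parseval: Σ|x[n]|² = (1/N)Σ|X[k]|², so Σ|X[k]|² = N·Σ|x[n]|² = 8·22.0000

Σ|X[k]|² = N·Σ|x[n]|² = 8·22.0000 = 176.0000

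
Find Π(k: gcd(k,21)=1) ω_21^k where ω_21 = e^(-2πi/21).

The primitive 21st roots of unity are ω_21^k for k coprime to 21: k ∈ {1, 2, 4, 5, 8, 10, 11, 13, 16, 17, 19, 20}
Their product equals the constant term of the cyclotomic polynomial Φ_21(x) up to sign.
For n ≥ 3, the product of all primitive nth roots of unity is 1. (For n=1 it is 1; for n=2 it is -1.)

1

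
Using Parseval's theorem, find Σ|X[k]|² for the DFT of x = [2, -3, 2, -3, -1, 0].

Parseval: Σ|x[n]|² = (1/N)Σ|X[k]|², so Σ|X[k]|² = N·Σ|x[n]|² = 6·27.0000

Σ|X[k]|² = N·Σ|x[n]|² = 6·27.0000 = 162.0000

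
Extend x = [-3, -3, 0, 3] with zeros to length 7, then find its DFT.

Original 4-point DFT: [-3, -3+6i, -3, -3-6i]
Zero-padded 7-point DFT provides frequency interpolation.

DFT_7([x, 0, ...]) = [-3, -7.5734+1.0438i, -0.4620+5.2703i, -0.9647-1.6231i, -0.9647+1.6231i, -0.4620-5.2703i, -7.5734-1.0438i]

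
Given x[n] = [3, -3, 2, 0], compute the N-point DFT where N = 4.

X[k] = Σ(n=0 to 3) x[n] · ω_4^(nk)
where ω_4 = e^(-2πi/4)

Computing each X[k]:
X[0] = 2
X[1] = 1+3i
X[2] = 8
X[3] = 1-3i

X = [2, 1+3i, 8, 1-3i]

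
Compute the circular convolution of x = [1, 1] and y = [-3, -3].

(x ⊛ y)[n] = Σ(m=0 to 1) x[m] · y[(n-m) mod 2]

Computing each output sample:
(x ⊛ y)[0] = -6
(x ⊛ y)[1] = -6

x ⊛ y = [-6, -6]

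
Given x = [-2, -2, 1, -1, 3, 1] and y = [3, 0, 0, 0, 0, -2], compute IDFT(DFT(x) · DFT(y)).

(x ⊛ y)[n] = Σ(m=0 to 5) x[m] · y[(n-m) mod 6]

Computing each output sample:
(x ⊛ y)[0] = -2
(x ⊛ y)[1] = -8
(x ⊛ y)[2] = 5
(x ⊛ y)[3] = -9
(x ⊛ y)[4] = 7
(x ⊛ y)[5] = 7

x ⊛ y = [-2, -8, 5, -9, 7, 7]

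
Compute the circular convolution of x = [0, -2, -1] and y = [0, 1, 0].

(x ⊛ y)[n] = Σ(m=0 to 2) x[m] · y[(n-m) mod 3]

Computing each output sample:
(x ⊛ y)[0] = -1
(x ⊛ y)[1] = 0
(x ⊛ y)[2] = -2

x ⊛ y = [-1, 0, -2]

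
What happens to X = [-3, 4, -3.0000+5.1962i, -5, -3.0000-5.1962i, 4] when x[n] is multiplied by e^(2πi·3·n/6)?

Modulation property: DFT(ω_6^(-3n)·x[n]) = X[(k-3) mod 6], so circularly shift X by 3 positions.

X[k-3] = [-5, -3.0000-5.1962i, 4, -3, 4, -3.0000+5.1962i]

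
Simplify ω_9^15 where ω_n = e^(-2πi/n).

Since ω_9^9 = 1, powers reduce modulo 9.
15 mod 9 = 6
So ω_9^15 = ω_9^6 = e^(-2πi·6/9)

ω_9^15 = ω_9^6 = -0.5000+0.8660i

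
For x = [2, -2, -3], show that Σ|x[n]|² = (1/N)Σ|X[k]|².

Time domain:
Σ|x[n]|² = |2|² + |-2|² + |-3|² = 17.0000

Frequency domain:
(1/3)Σ|X[k]|² = (1/3)(|-3|² + |4.5000-0.8660i|² + |4.5000+0.8660i|²) = (1/3)·51.0000 = 17.0000

Both sides agree, confirming Parseval's theorem.

Σ|x[n]|² = (1/N)Σ|X[k]|² = 17.0000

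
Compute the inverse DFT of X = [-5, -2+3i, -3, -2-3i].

x[n] = (1/4) Σ(k=0 to 3) X[k] · e^(2πikn/4)

Computing each x[n]:
x[0] = -3
x[1] = -2
x[2] = -1
x[3] = 1

x = [-3, -2, -1, 1]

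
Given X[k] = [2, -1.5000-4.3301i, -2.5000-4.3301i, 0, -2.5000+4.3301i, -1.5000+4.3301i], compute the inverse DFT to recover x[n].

x[n] = (1/6) Σ(k=0 to 5) X[k] · e^(2πikn/6)

Computing each x[n]:
x[0] = -1
x[1] = 3
x[2] = 1
x[3] = 0
x[4] = 1
x[5] = -2

x = [-1, 3, 1, 0, 1, -2]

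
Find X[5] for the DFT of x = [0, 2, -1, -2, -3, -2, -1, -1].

X[5] = Σ(n=0 to 7) x[n] · ω_8^(5n) where ω_8 = e^(-2πi/8)
= (0)·ω_8^0 + (2)·ω_8^5 + (-1)·ω_8^10 + (-2)·ω_8^15 + (-3)·ω_8^20 + (-2)·ω_8^25 + (-1)·ω_8^30 + (-1)·ω_8^35

X[5] = -0.5355+2.1213i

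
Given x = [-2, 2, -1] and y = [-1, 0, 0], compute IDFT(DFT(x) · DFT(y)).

(x ⊛ y)[n] = Σ(m=0 to 2) x[m] · y[(n-m) mod 3]

Computing each output sample:
(x ⊛ y)[0] = 2
(x ⊛ y)[1] = -2
(x ⊛ y)[2] = 1

x ⊛ y = [2, -2, 1]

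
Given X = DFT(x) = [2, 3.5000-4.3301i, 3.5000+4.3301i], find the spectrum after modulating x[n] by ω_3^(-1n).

Modulation property: DFT(ω_3^(-1n)·x[n]) = X[(k-1) mod 3], so circularly shift X by 1 positions.

X[k-1] = [3.5000+4.3301i, 2, 3.5000-4.3301i]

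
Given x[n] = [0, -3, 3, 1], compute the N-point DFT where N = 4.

X[k] = Σ(n=0 to 3) x[n] · ω_4^(nk)
where ω_4 = e^(-2πi/4)

Computing each X[k]:
X[0] = 1
X[1] = -3+4i
X[2] = 5
X[3] = -3-4i

X = [1, -3+4i, 5, -3-4i]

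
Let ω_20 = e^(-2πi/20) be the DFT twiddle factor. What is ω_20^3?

ω_20^3 = e^(-2πi·3/20)
= cos(-2π·3/20) + i·sin(-2π·3/20)
= cos(-6π/20) + i·sin(-6π/20)

ω_20^3 = cos(-6π/20) + i·sin(-6π/20) = 0.5878-0.8090i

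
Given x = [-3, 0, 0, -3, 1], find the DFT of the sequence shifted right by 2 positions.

Time shift by 2: X_shifted[k] = ω_5^(2k) · X[k]
Shifted x = [-3, 1, -3, 0, 0]

DFT(x[n-2]) = [-5, -0.2639+0.8123i, -4.7361-3.4410i, -4.7361+3.4410i, -0.2639-0.8123i]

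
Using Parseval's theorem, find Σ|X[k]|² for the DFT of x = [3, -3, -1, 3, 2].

Parseval: Σ|x[n]|² = (1/N)Σ|X[k]|², so Σ|X[k]|² = N·Σ|x[n]|² = 5·32.0000

Σ|X[k]|² = N·Σ|x[n]|² = 5·32.0000 = 160.0000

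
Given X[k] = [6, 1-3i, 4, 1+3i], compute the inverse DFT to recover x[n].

x[n] = (1/4) Σ(k=0 to 3) X[k] · e^(2πikn/4)

Computing each x[n]:
x[0] = 3
x[1] = 2
x[2] = 2
x[3] = -1

x = [3, 2, 2, -1]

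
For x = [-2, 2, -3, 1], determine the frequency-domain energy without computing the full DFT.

Parseval: Σ|x[n]|² = (1/N)Σ|X[k]|², so Σ|X[k]|² = N·Σ|x[n]|² = 4·18.0000

Σ|X[k]|² = N·Σ|x[n]|² = 4·18.0000 = 72.0000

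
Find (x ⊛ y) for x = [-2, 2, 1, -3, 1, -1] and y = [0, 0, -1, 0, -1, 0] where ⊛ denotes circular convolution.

(x ⊛ y)[n] = Σ(m=0 to 5) x[m] · y[(n-m) mod 6]

Computing each output sample:
(x ⊛ y)[0] = -2
(x ⊛ y)[1] = 4
(x ⊛ y)[2] = 1
(x ⊛ y)[3] = -1
(x ⊛ y)[4] = 1
(x ⊛ y)[5] = 1

x ⊛ y = [-2, 4, 1, -1, 1, 1]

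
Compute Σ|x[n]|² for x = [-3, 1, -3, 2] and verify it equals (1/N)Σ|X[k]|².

Time domain:
Σ|x[n]|² = |-3|² + |1|² + |-3|² + |2|² = 23.0000

Frequency domain:
(1/4)Σ|X[k]|² = (1/4)(|-3|² + |1i|² + |-9|² + |-1i|²) = (1/4)·92.0000 = 23.0000

Both sides agree, confirming Parseval's theorem.

Σ|x[n]|² = (1/N)Σ|X[k]|² = 23.0000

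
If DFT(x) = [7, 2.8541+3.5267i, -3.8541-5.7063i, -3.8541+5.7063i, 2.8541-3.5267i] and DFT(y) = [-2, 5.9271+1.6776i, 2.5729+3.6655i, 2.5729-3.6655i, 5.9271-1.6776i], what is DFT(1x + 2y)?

By linearity: DFT(1x + 2y) = 1·DFT(x) + 2·DFT(y)
= 1·[7, 2.8541+3.5267i, -3.8541-5.7063i, -3.8541+5.7063i, 2.8541-3.5267i] + 2·[-2, 5.9271+1.6776i, 2.5729+3.6655i, 2.5729-3.6655i, 5.9271-1.6776i]

Computing element-wise:
Z[0] = 1·(7) + 2·(-2) = 3
Z[1] = 1·(2.8541+3.5267i) + 2·(5.9271+1.6776i) = 14.7083+6.8819i
Z[2] = 1·(-3.8541-5.7063i) + 2·(2.5729+3.6655i) = 1.2917+1.6247i
Z[3] = 1·(-3.8541+5.7063i) + 2·(2.5729-3.6655i) = 1.2917-1.6247i
Z[4] = 1·(2.8541-3.5267i) + 2·(5.9271-1.6776i) = 14.7083-6.8819i

DFT(1x + 2y) = 1·X + 2·Y = [3, 14.7083+6.8819i, 1.2917+1.6247i, 1.2917-1.6247i, 14.7083-6.8819i]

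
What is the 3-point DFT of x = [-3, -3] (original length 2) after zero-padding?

Original 2-point DFT: [-6, 0]
Zero-padded 3-point DFT provides frequency interpolation.

DFT_3([x, 0, ...]) = [-6, -1.5000+2.5981i, -1.5000-2.5981i]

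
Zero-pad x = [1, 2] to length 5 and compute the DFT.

Original 2-point DFT: [3, -1]
Zero-padded 5-point DFT provides frequency interpolation.

DFT_5([x, 0, ...]) = [3, 1.6180-1.9021i, -0.6180-1.1756i, -0.6180+1.1756i, 1.6180+1.9021i]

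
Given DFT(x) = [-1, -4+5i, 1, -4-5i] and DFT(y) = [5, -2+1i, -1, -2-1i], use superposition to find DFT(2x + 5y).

By linearity: DFT(2x + 5y) = 2·DFT(x) + 5·DFT(y)
= 2·[-1, -4+5i, 1, -4-5i] + 5·[5, -2+1i, -1, -2-1i]

Computing element-wise:
Z[0] = 2·(-1) + 5·(5) = 23
Z[1] = 2·(-4+5i) + 5·(-2+1i) = -18+15i
Z[2] = 2·(1) + 5·(-1) = -3
Z[3] = 2·(-4-5i) + 5·(-2-1i) = -18-15i

DFT(2x + 5y) = 2·X + 5·Y = [23, -18+15i, -3, -18-15i]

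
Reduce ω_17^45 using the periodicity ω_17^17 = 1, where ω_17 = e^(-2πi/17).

Since ω_17^17 = 1, powers reduce modulo 17.
45 mod 17 = 11
So ω_17^45 = ω_17^11 = e^(-2πi·11/17)

ω_17^45 = ω_17^11 = -0.6026+0.7980i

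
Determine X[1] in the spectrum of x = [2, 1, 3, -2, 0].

X[1] = Σ(n=0 to 4) x[n] · ω_5^(1n) where ω_5 = e^(-2πi/5)
= (2)·ω_5^0 + (1)·ω_5^1 + (3)·ω_5^2 + (-2)·ω_5^3 + (0)·ω_5^4

X[1] = 1.5000-3.8900i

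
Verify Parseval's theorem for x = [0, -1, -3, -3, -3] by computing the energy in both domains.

Time domain:
Σ|x[n]|² = |0|² + |-1|² + |-3|² + |-3|² + |-3|² = 28.0000

Frequency domain:
(1/5)Σ|X[k]|² = (1/5)(|-10|² + |3.6180-1.9021i|² + |1.3820-1.1756i|² + |1.3820+1.1756i|² + |3.6180+1.9021i|²) = (1/5)·140.0000 = 28.0000

Both sides agree, confirming Parseval's theorem.

Σ|x[n]|² = (1/N)Σ|X[k]|² = 28.0000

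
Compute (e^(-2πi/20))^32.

Since ω_20^20 = 1, powers reduce modulo 20.
32 mod 20 = 12
So ω_20^32 = ω_20^12 = e^(-2πi·12/20)

ω_20^32 = ω_20^12 = -0.8090+0.5878i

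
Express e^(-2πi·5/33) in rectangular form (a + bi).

ω_33^5 = e^(-2πi·5/33)
= cos(-2π·5/33) + i·sin(-2π·5/33)
= cos(-10π/33) + i·sin(-10π/33)

ω_33^5 = cos(-10π/33) + i·sin(-10π/33) = 0.5801-0.8146i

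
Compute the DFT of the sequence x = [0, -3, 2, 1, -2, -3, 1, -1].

X[k] = Σ(n=0 to 7) x[n] · ω_8^(nk)
where ω_8 = e^(-2πi/8)

Computing each X[k]:
X[0] = -5
X[1] = 0.5858-2.4142i
X[2] = -5+6i
X[3] = 3.4142-0.4142i
X[4] = 7
X[5] = 3.4142+0.4142i
X[6] = -5-6i
X[7] = 0.5858+2.4142i

X = [-5, 0.5858-2.4142i, -5+6i, 3.4142-0.4142i, 7, 3.4142+0.4142i, -5-6i, 0.5858+2.4142i]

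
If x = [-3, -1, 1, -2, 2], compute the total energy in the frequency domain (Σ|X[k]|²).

Parseval: Σ|x[n]|² = (1/N)Σ|X[k]|², so Σ|X[k]|² = N·Σ|x[n]|² = 5·19.0000

Σ|X[k]|² = N·Σ|x[n]|² = 5·19.0000 = 95.0000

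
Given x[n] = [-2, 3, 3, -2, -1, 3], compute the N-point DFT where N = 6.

X[k] = Σ(n=0 to 5) x[n] · ω_6^(nk)
where ω_6 = e^(-2πi/6)

Computing each X[k]:
X[0] = 4
X[1] = 2.0000-3.4641i
X[2] = -8.0000+3.4641i
X[3] = -4
X[4] = -8.0000-3.4641i
X[5] = 2.0000+3.4641i

X = [4, 2.0000-3.4641i, -8.0000+3.4641i, -4, -8.0000-3.4641i, 2.0000+3.4641i]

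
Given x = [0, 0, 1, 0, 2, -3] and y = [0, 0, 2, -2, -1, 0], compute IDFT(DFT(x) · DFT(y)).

(x ⊛ y)[n] = Σ(m=0 to 5) x[m] · y[(n-m) mod 6]

Computing each output sample:
(x ⊛ y)[0] = 3
(x ⊛ y)[1] = -10
(x ⊛ y)[2] = 4
(x ⊛ y)[3] = 3
(x ⊛ y)[4] = 2
(x ⊛ y)[5] = -2

x ⊛ y = [3, -10, 4, 3, 2, -2]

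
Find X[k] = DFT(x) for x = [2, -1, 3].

X[k] = Σ(n=0 to 2) x[n] · ω_3^(nk)
where ω_3 = e^(-2πi/3)

Computing each X[k]:
X[0] = 4
X[1] = 1.0000+3.4641i
X[2] = 1.0000-3.4641i

X = [4, 1.0000+3.4641i, 1.0000-3.4641i]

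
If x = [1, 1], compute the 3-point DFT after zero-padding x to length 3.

Original 2-point DFT: [2, 0]
Zero-padded 3-point DFT provides frequency interpolation.

DFT_3([x, 0, ...]) = [2, 0.5000-0.8660i, 0.5000+0.8660i]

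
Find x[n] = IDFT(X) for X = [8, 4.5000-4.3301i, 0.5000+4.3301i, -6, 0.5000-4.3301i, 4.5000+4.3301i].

x[n] = (1/6) Σ(k=0 to 5) X[k] · e^(2πikn/6)

Computing each x[n]:
x[0] = 2
x[1] = 3
x[2] = 2
x[3] = 1
x[4] = -3
x[5] = 3

x = [2, 3, 2, 1, -3, 3]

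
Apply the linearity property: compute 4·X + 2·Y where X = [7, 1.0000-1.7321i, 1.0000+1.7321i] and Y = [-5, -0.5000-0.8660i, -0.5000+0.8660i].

By linearity: DFT(4x + 2y) = 4·DFT(x) + 2·DFT(y)
= 4·[7, 1.0000-1.7321i, 1.0000+1.7321i] + 2·[-5, -0.5000-0.8660i, -0.5000+0.8660i]

Computing element-wise:
Z[0] = 4·(7) + 2·(-5) = 18
Z[1] = 4·(1.0000-1.7321i) + 2·(-0.5000-0.8660i) = 3.0000-8.6604i
Z[2] = 4·(1.0000+1.7321i) + 2·(-0.5000+0.8660i) = 3.0000+8.6604i

DFT(4x + 2y) = 4·X + 2·Y = [18, 3.0000-8.6604i, 3.0000+8.6604i]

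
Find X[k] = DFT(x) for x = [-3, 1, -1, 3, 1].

X[k] = Σ(n=0 to 4) x[n] · ω_5^(nk)
where ω_5 = e^(-2πi/5)

Computing each X[k]:
X[0] = 1
X[1] = -4.0000+2.3511i
X[2] = -4.0000-3.8042i
X[3] = -4.0000+3.8042i
X[4] = -4.0000-2.3511i

X = [1, -4.0000+2.3511i, -4.0000-3.8042i, -4.0000+3.8042i, -4.0000-2.3511i]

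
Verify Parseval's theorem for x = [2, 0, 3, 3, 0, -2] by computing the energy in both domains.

Time domain:
Σ|x[n]|² = |2|² + |0|² + |3|² + |3|² + |0|² + |-2|² = 26.0000

Frequency domain:
(1/6)Σ|X[k]|² = (1/6)(|6|² + |-3.5000-4.3301i|² + |4.5000+0.8660i|² + |4|² + |4.5000-0.8660i|² + |-3.5000+4.3301i|²) = (1/6)·156.0000 = 26.0000

Both sides agree, confirming Parseval's theorem.

Σ|x[n]|² = (1/N)Σ|X[k]|² = 26.0000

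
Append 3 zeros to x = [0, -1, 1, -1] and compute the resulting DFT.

Original 4-point DFT: [-1, -1, 3, -1]
Zero-padded 7-point DFT provides frequency interpolation.

DFT_7([x, 0, ...]) = [-1, 0.0550+0.2408i, -1.3019+0.6270i, 1.7470+2.1906i, 1.7470-2.1906i, -1.3019-0.6270i, 0.0550-0.2408i]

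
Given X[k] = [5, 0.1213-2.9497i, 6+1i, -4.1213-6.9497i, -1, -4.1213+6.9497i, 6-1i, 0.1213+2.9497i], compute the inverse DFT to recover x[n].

x[n] = (1/8) Σ(k=0 to 7) X[k] · e^(2πikn/8)

Computing each x[n]:
x[0] = 1
x[1] = 3
x[2] = -2
x[3] = 2
x[4] = 3
x[5] = -2
x[6] = 0
x[7] = 0

x = [1, 3, -2, 2, 3, -2, 0, 0]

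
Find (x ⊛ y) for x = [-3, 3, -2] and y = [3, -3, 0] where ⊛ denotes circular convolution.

(x ⊛ y)[n] = Σ(m=0 to 2) x[m] · y[(n-m) mod 3]

Computing each output sample:
(x ⊛ y)[0] = -3
(x ⊛ y)[1] = 18
(x ⊛ y)[2] = -15

x ⊛ y = [-3, 18, -15]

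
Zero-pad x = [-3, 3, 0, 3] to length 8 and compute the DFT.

Original 4-point DFT: [3, -3, -9, -3]
Zero-padded 8-point DFT provides frequency interpolation.

DFT_8([x, 0, ...]) = [3, -3.0000-4.2426i, -3, -3.0000-4.2426i, -9, -3.0000+4.2426i, -3, -3.0000+4.2426i]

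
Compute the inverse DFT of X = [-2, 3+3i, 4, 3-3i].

x[n] = (1/4) Σ(k=0 to 3) X[k] · e^(2πikn/4)

Computing each x[n]:
x[0] = 2
x[1] = -3
x[2] = -1
x[3] = 0

x = [2, -3, -1, 0]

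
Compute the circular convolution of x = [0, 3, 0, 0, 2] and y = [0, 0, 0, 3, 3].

(x ⊛ y)[n] = Σ(m=0 to 4) x[m] · y[(n-m) mod 5]

Computing each output sample:
(x ⊛ y)[0] = 9
(x ⊛ y)[1] = 0
(x ⊛ y)[2] = 6
(x ⊛ y)[3] = 6
(x ⊛ y)[4] = 9

x ⊛ y = [9, 0, 6, 6, 9]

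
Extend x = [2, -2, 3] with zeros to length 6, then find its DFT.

Original 3-point DFT: [3, 1.5000+4.3301i, 1.5000-4.3301i]
Zero-padded 6-point DFT provides frequency interpolation.

DFT_6([x, 0, ...]) = [3, -0.5000-0.8660i, 1.5000+4.3301i, 7, 1.5000-4.3301i, -0.5000+0.8660i]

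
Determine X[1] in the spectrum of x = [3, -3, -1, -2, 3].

X[1] = Σ(n=0 to 4) x[n] · ω_5^(1n) where ω_5 = e^(-2πi/5)
= (3)·ω_5^0 + (-3)·ω_5^1 + (-1)·ω_5^2 + (-2)·ω_5^3 + (3)·ω_5^4

X[1] = 5.4271+5.1186i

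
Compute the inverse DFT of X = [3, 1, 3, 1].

x[n] = (1/4) Σ(k=0 to 3) X[k] · e^(2πikn/4)

Computing each x[n]:
x[0] = 2
x[1] = 0
x[2] = 1
x[3] = 0

x = [2, 0, 1, 0]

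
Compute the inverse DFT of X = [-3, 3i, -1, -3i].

x[n] = (1/4) Σ(k=0 to 3) X[k] · e^(2πikn/4)

Computing each x[n]:
x[0] = -1
x[1] = -2
x[2] = -1
x[3] = 1

x = [-1, -2, -1, 1]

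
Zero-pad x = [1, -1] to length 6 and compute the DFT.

Original 2-point DFT: [0, 2]
Zero-padded 6-point DFT provides frequency interpolation.

DFT_6([x, 0, ...]) = [0, 0.5000+0.8660i, 1.5000+0.8660i, 2, 1.5000-0.8660i, 0.5000-0.8660i]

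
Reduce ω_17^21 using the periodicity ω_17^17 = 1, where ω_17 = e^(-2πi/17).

Since ω_17^17 = 1, powers reduce modulo 17.
21 mod 17 = 4
So ω_17^21 = ω_17^4 = e^(-2πi·4/17)

ω_17^21 = ω_17^4 = 0.0923-0.9957i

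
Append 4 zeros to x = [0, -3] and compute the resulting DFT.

Original 2-point DFT: [-3, 3]
Zero-padded 6-point DFT provides frequency interpolation.

DFT_6([x, 0, ...]) = [-3, -1.5000+2.5981i, 1.5000+2.5981i, 3, 1.5000-2.5981i, -1.5000-2.5981i]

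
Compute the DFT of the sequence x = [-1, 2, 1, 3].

X[k] = Σ(n=0 to 3) x[n] · ω_4^(nk)
where ω_4 = e^(-2πi/4)

Computing each X[k]:
X[0] = 5
X[1] = -2+1i
X[2] = -5
X[3] = -2-1i

X = [5, -2+1i, -5, -2-1i]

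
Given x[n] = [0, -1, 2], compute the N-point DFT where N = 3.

X[k] = Σ(n=0 to 2) x[n] · ω_3^(nk)
where ω_3 = e^(-2πi/3)

Computing each X[k]:
X[0] = 1
X[1] = -0.5000+2.5981i
X[2] = -0.5000-2.5981i

X = [1, -0.5000+2.5981i, -0.5000-2.5981i]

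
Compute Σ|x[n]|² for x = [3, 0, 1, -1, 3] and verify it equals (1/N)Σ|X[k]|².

Time domain:
Σ|x[n]|² = |3|² + |0|² + |1|² + |-1|² + |3|² = 20.0000

Frequency domain:
(1/5)Σ|X[k]|² = (1/5)(|6|² + |3.9271+1.6776i|² + |0.5729+3.6655i|² + |0.5729-3.6655i|² + |3.9271-1.6776i|²) = (1/5)·100.0000 = 20.0000

Both sides agree, confirming Parseval's theorem.

Σ|x[n]|² = (1/N)Σ|X[k]|² = 20.0000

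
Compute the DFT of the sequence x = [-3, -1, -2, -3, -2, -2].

X[k] = Σ(n=0 to 5) x[n] · ω_6^(nk)
where ω_6 = e^(-2πi/6)

Computing each X[k]:
X[0] = -13
X[1] = 0.5000-0.8660i
X[2] = -2.5000-0.8660i
X[3] = -1
X[4] = -2.5000+0.8660i
X[5] = 0.5000+0.8660i

X = [-13, 0.5000-0.8660i, -2.5000-0.8660i, -1, -2.5000+0.8660i, 0.5000+0.8660i]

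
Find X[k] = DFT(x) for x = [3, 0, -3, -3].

X[k] = Σ(n=0 to 3) x[n] · ω_4^(nk)
where ω_4 = e^(-2πi/4)

Computing each X[k]:
X[0] = -3
X[1] = 6-3i
X[2] = 3
X[3] = 6+3i

X = [-3, 6-3i, 3, 6+3i]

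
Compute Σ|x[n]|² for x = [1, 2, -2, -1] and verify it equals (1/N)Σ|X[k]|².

Time domain:
Σ|x[n]|² = |1|² + |2|² + |-2|² + |-1|² = 10.0000

Frequency domain:
(1/4)Σ|X[k]|² = (1/4)(|0|² + |3-3i|² + |-2|² + |3+3i|²) = (1/4)·40.0000 = 10.0000

Both sides agree, confirming Parseval's theorem.

Σ|x[n]|² = (1/N)Σ|X[k]|² = 10.0000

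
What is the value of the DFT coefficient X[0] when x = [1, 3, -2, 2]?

X[0] = Σ(n=0 to 3) x[n] · ω_4^0 = Σ x[n]
= (1) + (3) + (-2) + (2)

X[0] = 4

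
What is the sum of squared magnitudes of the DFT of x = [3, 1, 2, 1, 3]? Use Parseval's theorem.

Parseval: Σ|x[n]|² = (1/N)Σ|X[k]|², so Σ|X[k]|² = N·Σ|x[n]|² = 5·24.0000

Σ|X[k]|² = N·Σ|x[n]|² = 5·24.0000 = 120.0000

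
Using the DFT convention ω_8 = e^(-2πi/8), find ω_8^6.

ω_8^6 = e^(-2πi·6/8)
= cos(-2π·6/8) + i·sin(-2π·6/8)
= cos(-12π/8) + i·sin(-12π/8)

ω_8^6 = cos(-12π/8) + i·sin(-12π/8) = 1i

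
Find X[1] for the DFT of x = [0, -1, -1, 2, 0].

X[1] = Σ(n=0 to 4) x[n] · ω_5^(1n) where ω_5 = e^(-2πi/5)
= (0)·ω_5^0 + (-1)·ω_5^1 + (-1)·ω_5^2 + (2)·ω_5^3 + (0)·ω_5^4

X[1] = -1.1180+2.7144i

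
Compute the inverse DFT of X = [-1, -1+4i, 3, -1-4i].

x[n] = (1/4) Σ(k=0 to 3) X[k] · e^(2πikn/4)

Computing each x[n]:
x[0] = 0
x[1] = -3
x[2] = 1
x[3] = 1

x = [0, -3, 1, 1]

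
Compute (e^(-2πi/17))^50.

Since ω_17^17 = 1, powers reduce modulo 17.
50 mod 17 = 16
So ω_17^50 = ω_17^16 = e^(-2πi·16/17)

ω_17^50 = ω_17^16 = 0.9325+0.3612i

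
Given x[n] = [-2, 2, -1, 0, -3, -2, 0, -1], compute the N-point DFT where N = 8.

X[k] = Σ(n=0 to 7) x[n] · ω_8^(nk)
where ω_8 = e^(-2πi/8)

Computing each X[k]:
X[0] = -7
X[1] = 3.1213-2.5355i
X[2] = -4-1i
X[3] = -1.1213-4.5355i
X[4] = -5
X[5] = -1.1213+4.5355i
X[6] = -4+1i
X[7] = 3.1213+2.5355i

X = [-7, 3.1213-2.5355i, -4-1i, -1.1213-4.5355i, -5, -1.1213+4.5355i, -4+1i, 3.1213+2.5355i]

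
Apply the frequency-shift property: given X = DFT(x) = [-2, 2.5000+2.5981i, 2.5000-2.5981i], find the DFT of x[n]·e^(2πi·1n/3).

Modulation property: DFT(ω_3^(-1n)·x[n]) = X[(k-1) mod 3], so circularly shift X by 1 positions.

X[k-1] = [2.5000-2.5981i, -2, 2.5000+2.5981i]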